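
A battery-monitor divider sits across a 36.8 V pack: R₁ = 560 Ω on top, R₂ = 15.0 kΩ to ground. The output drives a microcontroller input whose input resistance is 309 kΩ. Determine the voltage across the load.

V_out ≈ 35.4 V

The load sits in parallel with R₂: R₂‖R_L = (15000 × 309000) / (15000 + 309000) = 14310 Ω.
V_out = 36.8 × 14310 / (560 + 14310) = 36.8 × 14310/14870 = 35.4 V.
(Unloaded it would have been 35.5 V.)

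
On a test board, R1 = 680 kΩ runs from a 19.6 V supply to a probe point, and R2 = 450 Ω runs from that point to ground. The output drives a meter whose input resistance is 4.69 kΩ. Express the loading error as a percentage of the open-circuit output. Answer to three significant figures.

Unloaded V = 19.6 × 450/680400 = 0.012962 V.
Loaded: R2‖R_L = 410.6 Ω, giving V = 19.6 × 410.6/680400 = 0.011828 V.
Drop = (0.012962 − 0.011828) / 0.012962 = 8.75 %.

8.75 %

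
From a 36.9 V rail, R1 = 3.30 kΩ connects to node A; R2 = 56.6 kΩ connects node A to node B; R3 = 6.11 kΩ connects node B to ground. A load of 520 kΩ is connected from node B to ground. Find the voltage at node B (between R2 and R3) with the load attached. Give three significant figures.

At node B, R3 is in parallel with the load: R3‖R_L = 6.039 kΩ.
Below node A the resistance is R2 + (R3‖R_L) = 62.64 kΩ, so V_A = 36.9 × 62.64/65.94 = 35.05 V.
Then V_B = V_A × (R3‖R_L)/(R2 + R3‖R_L) = 35.05 × 6.039/62.64 = 3.38 V.

V ≈ 3.38 V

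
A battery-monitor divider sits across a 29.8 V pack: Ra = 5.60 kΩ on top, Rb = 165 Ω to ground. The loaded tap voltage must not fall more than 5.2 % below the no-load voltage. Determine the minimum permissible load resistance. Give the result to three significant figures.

Output resistance R_th = Ra‖Rb = (5600 × 165)/5765 = 160.3 Ω.
The fractional drop is R_th/(R_th + R_L); requiring this ≤ 0.0520 gives R_L ≥ R_th(1/0.0520 − 1) = 160.3 × 18.23 = 2.92 kΩ.

R_L(min) ≈ 2.92 kΩ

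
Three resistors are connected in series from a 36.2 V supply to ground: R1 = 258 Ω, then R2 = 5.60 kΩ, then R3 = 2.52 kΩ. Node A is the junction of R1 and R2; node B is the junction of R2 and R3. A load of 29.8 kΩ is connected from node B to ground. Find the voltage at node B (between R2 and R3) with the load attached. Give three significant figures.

At node B, R3 is in parallel with the load: R3‖R_L = 2324 Ω.
Below node A the resistance is R2 + (R3‖R_L) = 7924 Ω, so V_A = 36.2 × 7924/8182 = 35.06 V.
Then V_B = V_A × (R3‖R_L)/(R2 + R3‖R_L) = 35.06 × 2324/7924 = 10.3 V.

V ≈ 10.3 V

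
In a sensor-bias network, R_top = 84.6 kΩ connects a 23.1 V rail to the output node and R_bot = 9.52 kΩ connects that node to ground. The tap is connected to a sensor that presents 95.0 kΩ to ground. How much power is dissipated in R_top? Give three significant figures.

Total resistance from the source is R_top + (R_bot‖R_L) = 93.25 kΩ, so I = 23.1/93.25 kΩ = 0.2477 mA.
P = I²·R_top = (0.2477 mA)² × 84.6 kΩ = 5.19 mW.

P ≈ 5.19 mW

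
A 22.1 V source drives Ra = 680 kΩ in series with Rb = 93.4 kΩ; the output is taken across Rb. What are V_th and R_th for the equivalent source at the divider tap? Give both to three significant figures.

V_th is the open-circuit tap voltage: 22.1 × 93.4/(680 + 93.4) = 2.67 V.
With the supply zeroed, Ra and Rb appear in parallel from the tap: R_th = Ra‖Rb = (680 × 93.4)/773.4 = 82.1 kΩ.

V_th = 2.67 V, R_th = 82.1 kΩ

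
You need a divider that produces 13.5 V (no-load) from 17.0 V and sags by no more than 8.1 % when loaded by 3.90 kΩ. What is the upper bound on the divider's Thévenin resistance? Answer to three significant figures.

R_th ≤ 344 Ω

Loading drop = R_th/(R_th + R_L) ≤ 0.0810, so R_th ≤ R_L · ε/(1−ε) = 3.90 kΩ × 0.0810/0.9190 = 344 Ω.
(Any R1, R2 with R2/(R1+R2) = 0.794 and R1‖R2 ≤ 344 Ω will meet the spec.)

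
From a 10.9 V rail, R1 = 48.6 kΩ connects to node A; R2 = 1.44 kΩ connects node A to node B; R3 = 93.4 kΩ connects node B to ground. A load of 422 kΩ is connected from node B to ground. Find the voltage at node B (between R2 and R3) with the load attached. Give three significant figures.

At node B, R3 is in parallel with the load: R3‖R_L = 76.47 kΩ.
Below node A the resistance is R2 + (R3‖R_L) = 77.91 kΩ, so V_A = 10.9 × 77.91/126.5 = 6.713 V.
Then V_B = V_A × (R3‖R_L)/(R2 + R3‖R_L) = 6.713 × 76.47/77.91 = 6.59 V.

V ≈ 6.59 V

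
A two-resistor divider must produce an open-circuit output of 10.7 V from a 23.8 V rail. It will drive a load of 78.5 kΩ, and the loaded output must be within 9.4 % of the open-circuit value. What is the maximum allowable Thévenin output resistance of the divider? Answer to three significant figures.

Loading drop = R_th/(R_th + R_L) ≤ 0.0940, so R_th ≤ R_L · ε/(1−ε) = 78.5 kΩ × 0.0940/0.9060 = 8.14 kΩ.
(Any R1, R2 with R2/(R1+R2) = 0.450 and R1‖R2 ≤ 8.14 kΩ will meet the spec.)

R_th ≤ 8.14 kΩ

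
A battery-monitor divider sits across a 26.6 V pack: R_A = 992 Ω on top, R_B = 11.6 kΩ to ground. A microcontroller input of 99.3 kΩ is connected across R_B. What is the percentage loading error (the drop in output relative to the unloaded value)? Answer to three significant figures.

0.912 %

The divider's output (Thévenin) resistance is R_A‖R_B = 913.9 Ω.
Fractional drop under load = R_th/(R_th + R_L) = 913.9 / (913.9 + 99300) = 0.009119.
So the output falls by 0.912 %.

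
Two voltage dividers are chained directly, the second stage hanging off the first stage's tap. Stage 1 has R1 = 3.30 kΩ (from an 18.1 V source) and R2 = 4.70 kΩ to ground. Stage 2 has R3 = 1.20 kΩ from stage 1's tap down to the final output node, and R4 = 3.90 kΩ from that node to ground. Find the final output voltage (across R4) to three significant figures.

V_out ≈ 5.89 V

Stage 2 presents R3+R4 = 5.100 kΩ as a load on stage 1's tap.
Stage 1's lower leg becomes R2‖(R3+R4) = 2.446 kΩ, so V_mid = 18.1 × 2.446/5.746 = 7.705 V.
Stage 2 is itself unloaded: V_out = V_mid × R4/(R3+R4) = 7.705 × 3.90/5.100 = 5.89 V.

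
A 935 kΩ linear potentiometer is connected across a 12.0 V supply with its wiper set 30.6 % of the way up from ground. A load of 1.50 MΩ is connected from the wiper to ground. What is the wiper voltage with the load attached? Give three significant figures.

V ≈ 3.24 V

The wiper splits the pot into (1−α)R = 648.9 kΩ above and αR = 286.1 kΩ below.
Lower section ‖ load = 240.3 kΩ.
V_wiper = 12.0 × 240.3/(648.9 + 240.3) = 3.24 V.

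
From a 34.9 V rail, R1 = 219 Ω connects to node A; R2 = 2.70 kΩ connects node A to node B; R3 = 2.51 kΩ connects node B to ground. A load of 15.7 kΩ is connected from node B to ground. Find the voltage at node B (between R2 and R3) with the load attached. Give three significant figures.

At node B, R3 is in parallel with the load: R3‖R_L = 2164 Ω.
Below node A the resistance is R2 + (R3‖R_L) = 4864 Ω, so V_A = 34.9 × 4864/5083 = 33.40 V.
Then V_B = V_A × (R3‖R_L)/(R2 + R3‖R_L) = 33.40 × 2164/4864 = 14.9 V.

V ≈ 14.9 V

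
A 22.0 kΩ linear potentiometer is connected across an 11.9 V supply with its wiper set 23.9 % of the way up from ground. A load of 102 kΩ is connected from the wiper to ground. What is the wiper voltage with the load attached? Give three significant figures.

The wiper splits the pot into (1−α)R = 16.74 kΩ above and αR = 5.258 kΩ below.
Lower section ‖ load = 5.000 kΩ.
V_wiper = 11.9 × 5.000/(16.74 + 5.000) = 2.74 V.

V ≈ 2.74 V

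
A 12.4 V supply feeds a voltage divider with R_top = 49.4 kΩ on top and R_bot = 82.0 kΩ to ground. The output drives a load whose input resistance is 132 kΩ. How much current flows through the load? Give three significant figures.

I_L ≈ 0.0475 mA

R_bot‖R_L = 50.58 kΩ; V_out = 12.4 × 50.58/99.98 = 6.273 V.
I_L = V_out / R_L = 6.273 / 132 kΩ = 0.0475 mA.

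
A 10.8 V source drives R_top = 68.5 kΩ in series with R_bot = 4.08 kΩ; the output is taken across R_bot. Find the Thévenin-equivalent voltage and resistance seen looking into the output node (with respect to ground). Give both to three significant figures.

V_th is the open-circuit tap voltage: 10.8 × 4.08/(68.5 + 4.08) = 0.607 V.
With the supply zeroed, R_top and R_bot appear in parallel from the tap: R_th = R_top‖R_bot = (68.5 × 4.08)/72.58 = 3.85 kΩ.

V_th = 0.607 V, R_th = 3.85 kΩ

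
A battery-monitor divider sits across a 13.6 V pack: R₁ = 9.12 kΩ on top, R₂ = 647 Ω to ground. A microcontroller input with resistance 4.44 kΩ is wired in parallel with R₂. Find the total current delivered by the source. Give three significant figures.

I ≈ 1.40 mA

R₂‖R_L = 564.7 Ω, so the source sees R₁ + R₂‖R_L = 9685 Ω.
I = 13.6 V / 9685 Ω = 1.40 mA.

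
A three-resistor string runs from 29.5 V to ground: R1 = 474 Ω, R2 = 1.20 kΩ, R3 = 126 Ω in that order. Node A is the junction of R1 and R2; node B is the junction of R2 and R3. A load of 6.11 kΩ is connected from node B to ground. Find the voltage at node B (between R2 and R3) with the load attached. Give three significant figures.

V ≈ 2.03 V

At node B, R3 is in parallel with the load: R3‖R_L = 123.5 Ω.
Below node A the resistance is R2 + (R3‖R_L) = 1323 Ω, so V_A = 29.5 × 1323/1797 = 21.72 V.
Then V_B = V_A × (R3‖R_L)/(R2 + R3‖R_L) = 21.72 × 123.5/1323 = 2.03 V.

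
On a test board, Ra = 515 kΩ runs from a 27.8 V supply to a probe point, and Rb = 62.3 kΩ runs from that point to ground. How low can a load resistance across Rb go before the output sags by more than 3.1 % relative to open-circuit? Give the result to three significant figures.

Output resistance R_th = Ra‖Rb = (515 × 62.3)/577.3 = 55.58 kΩ.
The fractional drop is R_th/(R_th + R_L); requiring this ≤ 0.0310 gives R_L ≥ R_th(1/0.0310 − 1) = 55.58 × 31.26 = 1.74 MΩ.

R_L(min) ≈ 1.74 MΩ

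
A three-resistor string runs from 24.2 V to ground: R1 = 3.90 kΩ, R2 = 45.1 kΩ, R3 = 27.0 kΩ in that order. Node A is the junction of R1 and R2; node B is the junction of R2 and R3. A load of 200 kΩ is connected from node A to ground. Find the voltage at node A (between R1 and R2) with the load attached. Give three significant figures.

Below node A the series string R2+R3 = 72.10 kΩ sits in parallel with the 200 kΩ load: 53.00 kΩ.
V_A = 24.2 × 53.00/(3.90 + 53.00) = 22.5 V.

V ≈ 22.5 V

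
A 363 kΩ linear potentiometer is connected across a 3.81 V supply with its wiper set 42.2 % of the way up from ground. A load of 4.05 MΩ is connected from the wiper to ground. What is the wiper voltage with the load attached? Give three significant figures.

The wiper splits the pot into (1−α)R = 209.8 kΩ above and αR = 153.2 kΩ below.
Lower section ‖ load = 147.6 kΩ.
V_wiper = 3.81 × 147.6/(209.8 + 147.6) = 1.57 V.

V ≈ 1.57 V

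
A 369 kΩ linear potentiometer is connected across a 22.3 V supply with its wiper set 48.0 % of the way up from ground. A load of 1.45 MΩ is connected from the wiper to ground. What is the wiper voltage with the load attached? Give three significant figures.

V ≈ 10.1 V

The wiper splits the pot into (1−α)R = 191.9 kΩ above and αR = 177.1 kΩ below.
Lower section ‖ load = 157.8 kΩ.
V_wiper = 22.3 × 157.8/(191.9 + 157.8) = 10.1 V.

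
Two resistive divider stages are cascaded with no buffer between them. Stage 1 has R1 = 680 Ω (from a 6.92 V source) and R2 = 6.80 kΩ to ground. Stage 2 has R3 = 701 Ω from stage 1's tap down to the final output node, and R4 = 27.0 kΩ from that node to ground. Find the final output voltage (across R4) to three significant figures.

Stage 2 presents R3+R4 = 27700 Ω as a load on stage 1's tap.
Stage 1's lower leg becomes R2‖(R3+R4) = 5460 Ω, so V_mid = 6.92 × 5460/6140 = 6.154 V.
Stage 2 is itself unloaded: V_out = V_mid × R4/(R3+R4) = 6.154 × 27000/27700 = 6.00 V.

V_out ≈ 6.00 V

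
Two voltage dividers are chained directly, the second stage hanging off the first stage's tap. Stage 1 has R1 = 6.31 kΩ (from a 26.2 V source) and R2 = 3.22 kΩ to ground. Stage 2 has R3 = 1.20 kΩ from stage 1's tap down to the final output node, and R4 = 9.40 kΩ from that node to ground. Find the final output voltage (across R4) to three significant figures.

Stage 2 presents R3+R4 = 10.60 kΩ as a load on stage 1's tap.
Stage 1's lower leg becomes R2‖(R3+R4) = 2.470 kΩ, so V_mid = 26.2 × 2.470/8.780 = 7.370 V.
Stage 2 is itself unloaded: V_out = V_mid × R4/(R3+R4) = 7.370 × 9.40/10.60 = 6.54 V.

V_out ≈ 6.54 V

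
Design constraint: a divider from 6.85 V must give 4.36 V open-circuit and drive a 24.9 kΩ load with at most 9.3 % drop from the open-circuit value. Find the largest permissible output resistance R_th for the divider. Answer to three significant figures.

R_th ≤ 2.55 kΩ

Loading drop = R_th/(R_th + R_L) ≤ 0.0930, so R_th ≤ R_L · ε/(1−ε) = 24.9 kΩ × 0.0930/0.9070 = 2.55 kΩ.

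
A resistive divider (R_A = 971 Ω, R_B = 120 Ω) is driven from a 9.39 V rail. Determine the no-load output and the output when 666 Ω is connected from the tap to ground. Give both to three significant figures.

Open-circuit: V = 9.39 × 120/(971 + 120) = 1.03 V.
With the load, R_B becomes R_B‖R_L = 101.7 Ω, so V = 9.39 × 101.7/1073 = 0.890 V.

Unloaded: 1.03 V; loaded: 0.890 V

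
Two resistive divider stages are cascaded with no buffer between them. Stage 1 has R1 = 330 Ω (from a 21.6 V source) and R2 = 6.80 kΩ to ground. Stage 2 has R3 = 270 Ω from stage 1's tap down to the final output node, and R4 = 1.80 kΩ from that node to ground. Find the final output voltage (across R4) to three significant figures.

Stage 2 presents R3+R4 = 2070 Ω as a load on stage 1's tap.
Stage 1's lower leg becomes R2‖(R3+R4) = 1587 Ω, so V_mid = 21.6 × 1587/1917 = 17.88 V.
Stage 2 is itself unloaded: V_out = V_mid × R4/(R3+R4) = 17.88 × 1800/2070 = 15.5 V.

V_out ≈ 15.5 V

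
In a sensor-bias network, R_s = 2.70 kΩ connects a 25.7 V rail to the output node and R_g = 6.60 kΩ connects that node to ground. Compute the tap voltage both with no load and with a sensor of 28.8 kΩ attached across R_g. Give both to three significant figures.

Open-circuit: V = 25.7 × 6.60/(2.70 + 6.60) = 18.2 V.
With the load, R_g becomes R_g‖R_L = 5.369 kΩ, so V = 25.7 × 5.369/8.069 = 17.1 V.

Unloaded: 18.2 V; loaded: 17.1 V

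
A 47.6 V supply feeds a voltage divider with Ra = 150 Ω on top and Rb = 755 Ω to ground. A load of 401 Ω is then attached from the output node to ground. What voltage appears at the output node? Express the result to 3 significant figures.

The load sits in parallel with Rb: Rb‖R_L = (755 × 401) / (755 + 401) = 261.9 Ω.
V_out = 47.6 × 261.9 / (150 + 261.9) = 47.6 × 261.9/411.9 = 30.3 V.
(Unloaded it would have been 39.7 V.)

V_out ≈ 30.3 V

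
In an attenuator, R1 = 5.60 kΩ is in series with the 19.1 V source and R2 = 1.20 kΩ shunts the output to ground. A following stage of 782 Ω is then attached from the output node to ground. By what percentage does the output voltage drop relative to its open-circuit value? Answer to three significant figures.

55.8 %

The divider's output (Thévenin) resistance is R1‖R2 = 988.2 Ω.
Fractional drop under load = R_th/(R_th + R_L) = 988.2 / (988.2 + 782) = 0.5583.
So the output falls by 55.8 %.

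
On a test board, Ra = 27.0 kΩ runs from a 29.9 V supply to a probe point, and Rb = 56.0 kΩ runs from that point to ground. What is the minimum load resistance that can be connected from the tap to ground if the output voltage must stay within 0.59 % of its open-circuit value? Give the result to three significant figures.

R_L(min) ≈ 3.07 MΩ

Output resistance R_th = Ra‖Rb = (27.0 × 56.0)/83.00 = 18.22 kΩ.
The fractional drop is R_th/(R_th + R_L); requiring this ≤ 0.00590 gives R_L ≥ R_th(1/0.00590 − 1) = 18.22 × 168.5 = 3.07 MΩ.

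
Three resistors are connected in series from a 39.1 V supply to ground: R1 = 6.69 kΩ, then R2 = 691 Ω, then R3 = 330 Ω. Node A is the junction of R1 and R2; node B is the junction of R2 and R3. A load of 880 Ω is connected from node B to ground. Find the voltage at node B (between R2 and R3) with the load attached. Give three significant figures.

V ≈ 1.23 V

At node B, R3 is in parallel with the load: R3‖R_L = 240.0 Ω.
Below node A the resistance is R2 + (R3‖R_L) = 931.0 Ω, so V_A = 39.1 × 931.0/7621 = 4.777 V.
Then V_B = V_A × (R3‖R_L)/(R2 + R3‖R_L) = 4.777 × 240.0/931.0 = 1.23 V.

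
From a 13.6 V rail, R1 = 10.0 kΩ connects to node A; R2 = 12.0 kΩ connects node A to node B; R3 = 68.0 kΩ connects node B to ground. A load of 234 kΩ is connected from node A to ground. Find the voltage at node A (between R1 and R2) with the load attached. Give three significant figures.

V ≈ 11.6 V

Below node A the series string R2+R3 = 80.00 kΩ sits in parallel with the 234 kΩ load: 59.62 kΩ.
V_A = 13.6 × 59.62/(10.0 + 59.62) = 11.6 V.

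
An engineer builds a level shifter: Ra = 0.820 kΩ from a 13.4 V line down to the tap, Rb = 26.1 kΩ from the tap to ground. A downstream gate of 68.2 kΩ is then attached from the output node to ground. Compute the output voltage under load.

V_out ≈ 12.8 V

The load sits in parallel with Rb: Rb‖R_L = (26100 × 68200) / (26100 + 68200) = 18880 Ω.
V_out = 13.4 × 18880 / (820 + 18880) = 13.4 × 18880/19700 = 12.8 V.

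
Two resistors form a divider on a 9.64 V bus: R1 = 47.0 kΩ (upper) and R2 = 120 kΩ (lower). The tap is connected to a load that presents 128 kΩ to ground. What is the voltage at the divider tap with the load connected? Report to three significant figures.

V_out ≈ 5.48 V

The load sits in parallel with R2: R2‖R_L = (120 × 128) / (120 + 128) = 61.94 kΩ.
V_out = 9.64 × 61.94 / (47.0 + 61.94) = 9.64 × 61.94/108.9 = 5.48 V.
(Unloaded it would have been 6.93 V.)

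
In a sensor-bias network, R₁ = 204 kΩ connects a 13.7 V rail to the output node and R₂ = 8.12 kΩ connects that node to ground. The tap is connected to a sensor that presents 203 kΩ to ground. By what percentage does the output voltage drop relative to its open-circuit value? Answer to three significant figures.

The divider's output (Thévenin) resistance is R₁‖R₂ = 7.809 kΩ.
Fractional drop under load = R_th/(R_th + R_L) = 7.809 / (7.809 + 203) = 0.03704.
So the output falls by 3.70 %.

3.70 %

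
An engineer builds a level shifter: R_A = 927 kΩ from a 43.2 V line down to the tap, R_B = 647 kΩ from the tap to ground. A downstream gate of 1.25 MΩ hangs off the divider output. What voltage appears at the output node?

The load sits in parallel with R_B: R_B‖R_L = (647 × 1250) / (647 + 1250) = 426.3 kΩ.
V_out = 43.2 × 426.3 / (927 + 426.3) = 43.2 × 426.3/1353 = 13.6 V.
(Unloaded it would have been 17.8 V.)

V_out ≈ 13.6 V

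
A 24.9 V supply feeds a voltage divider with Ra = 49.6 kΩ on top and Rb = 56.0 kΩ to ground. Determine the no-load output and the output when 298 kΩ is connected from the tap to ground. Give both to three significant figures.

Open-circuit: V = 24.9 × 56.0/(49.6 + 56.0) = 13.2 V.
With the load, Rb becomes Rb‖R_L = 47.14 kΩ, so V = 24.9 × 47.14/96.74 = 12.1 V.

Unloaded: 13.2 V; loaded: 12.1 V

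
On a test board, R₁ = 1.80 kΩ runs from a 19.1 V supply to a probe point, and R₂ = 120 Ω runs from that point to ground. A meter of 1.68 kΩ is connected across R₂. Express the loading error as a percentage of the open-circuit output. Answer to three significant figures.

6.28 %

The divider's output (Thévenin) resistance is R₁‖R₂ = 112.5 Ω.
Fractional drop under load = R_th/(R_th + R_L) = 112.5 / (112.5 + 1680) = 0.06276.
So the output falls by 6.28 %.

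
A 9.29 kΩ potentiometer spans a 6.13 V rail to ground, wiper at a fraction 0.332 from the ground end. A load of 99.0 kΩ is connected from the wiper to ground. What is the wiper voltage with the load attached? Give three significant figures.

The wiper splits the pot into (1−α)R = 6.206 kΩ above and αR = 3.084 kΩ below.
Lower section ‖ load = 2.991 kΩ.
V_wiper = 6.13 × 2.991/(6.206 + 2.991) = 1.99 V.

V ≈ 1.99 V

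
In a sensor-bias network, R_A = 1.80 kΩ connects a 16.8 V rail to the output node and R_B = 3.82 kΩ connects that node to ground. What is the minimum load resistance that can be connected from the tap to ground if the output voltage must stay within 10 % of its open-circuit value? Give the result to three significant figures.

Output resistance R_th = R_A‖R_B = (1.80 × 3.82)/5.620 = 1.223 kΩ.
The fractional drop is R_th/(R_th + R_L); requiring this ≤ 0.100 gives R_L ≥ R_th(1/0.100 − 1) = 1.223 × 9.000 = 11.0 kΩ.

R_L(min) ≈ 11.0 kΩ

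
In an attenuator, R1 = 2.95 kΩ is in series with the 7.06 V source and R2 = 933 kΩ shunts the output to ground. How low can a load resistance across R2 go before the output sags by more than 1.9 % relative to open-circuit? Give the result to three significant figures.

Output resistance R_th = R1‖R2 = (2.95 × 933)/936.0 = 2.941 kΩ.
The fractional drop is R_th/(R_th + R_L); requiring this ≤ 0.0190 gives R_L ≥ R_th(1/0.0190 − 1) = 2.941 × 51.63 = 152 kΩ.

R_L(min) ≈ 152 kΩ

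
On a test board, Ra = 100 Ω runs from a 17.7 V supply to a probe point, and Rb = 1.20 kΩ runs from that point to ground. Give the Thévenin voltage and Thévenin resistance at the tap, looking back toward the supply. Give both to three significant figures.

V_th is the open-circuit tap voltage: 17.7 × 1200/(100 + 1200) = 16.3 V.
With the supply zeroed, Ra and Rb appear in parallel from the tap: R_th = Ra‖Rb = (100 × 1200)/1300 = 92.3 Ω.

V_th = 16.3 V, R_th = 92.3 Ω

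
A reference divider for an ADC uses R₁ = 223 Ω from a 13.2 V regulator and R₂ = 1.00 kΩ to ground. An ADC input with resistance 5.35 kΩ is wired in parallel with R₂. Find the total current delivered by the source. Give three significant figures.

I ≈ 12.4 mA

R₂‖R_L = 842.5 Ω, so the source sees R₁ + R₂‖R_L = 1066 Ω.
I = 13.2 V / 1066 Ω = 12.4 mA.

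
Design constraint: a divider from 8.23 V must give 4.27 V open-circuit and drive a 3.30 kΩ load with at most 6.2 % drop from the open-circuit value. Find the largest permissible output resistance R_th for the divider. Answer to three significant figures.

Loading drop = R_th/(R_th + R_L) ≤ 0.0620, so R_th ≤ R_L · ε/(1−ε) = 3.30 kΩ × 0.0620/0.9380 = 218 Ω.
(Any R1, R2 with R2/(R1+R2) = 0.519 and R1‖R2 ≤ 218 Ω will meet the spec.)

R_th ≤ 218 Ω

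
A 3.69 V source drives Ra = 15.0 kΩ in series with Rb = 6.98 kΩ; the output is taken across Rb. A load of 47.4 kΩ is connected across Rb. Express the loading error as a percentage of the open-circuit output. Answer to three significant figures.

9.13 %

Unloaded V = 3.69 × 6.98/21.98 = 1.1718 V.
Loaded: Rb‖R_L = 6.084 kΩ, giving V = 3.69 × 6.084/21.08 = 1.0648 V.
Drop = (1.1718 − 1.0648) / 1.1718 = 9.13 %.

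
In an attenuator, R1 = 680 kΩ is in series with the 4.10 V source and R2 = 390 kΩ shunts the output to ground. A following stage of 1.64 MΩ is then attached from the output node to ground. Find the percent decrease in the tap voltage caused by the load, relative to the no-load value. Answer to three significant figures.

13.1 %

Unloaded V = 4.10 × 390/1070 = 1.4944 V.
Loaded: R2‖R_L = 315.1 kΩ, giving V = 4.10 × 315.1/995.1 = 1.2982 V.
Drop = (1.4944 − 1.2982) / 1.4944 = 13.1 %.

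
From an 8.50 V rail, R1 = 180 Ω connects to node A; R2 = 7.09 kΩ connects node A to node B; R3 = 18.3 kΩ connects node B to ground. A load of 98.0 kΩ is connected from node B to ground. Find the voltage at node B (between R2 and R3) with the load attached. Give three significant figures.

At node B, R3 is in parallel with the load: R3‖R_L = 15420 Ω.
Below node A the resistance is R2 + (R3‖R_L) = 22510 Ω, so V_A = 8.50 × 22510/22690 = 8.433 V.
Then V_B = V_A × (R3‖R_L)/(R2 + R3‖R_L) = 8.433 × 15420/22510 = 5.78 V.

V ≈ 5.78 V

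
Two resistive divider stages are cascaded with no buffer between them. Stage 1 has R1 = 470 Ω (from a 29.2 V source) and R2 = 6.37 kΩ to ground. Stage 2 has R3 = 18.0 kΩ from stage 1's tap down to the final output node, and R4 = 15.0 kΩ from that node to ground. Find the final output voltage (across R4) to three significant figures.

Stage 2 presents R3+R4 = 33000 Ω as a load on stage 1's tap.
Stage 1's lower leg becomes R2‖(R3+R4) = 5339 Ω, so V_mid = 29.2 × 5339/5809 = 26.84 V.
Stage 2 is itself unloaded: V_out = V_mid × R4/(R3+R4) = 26.84 × 15000/33000 = 12.2 V.

V_out ≈ 12.2 V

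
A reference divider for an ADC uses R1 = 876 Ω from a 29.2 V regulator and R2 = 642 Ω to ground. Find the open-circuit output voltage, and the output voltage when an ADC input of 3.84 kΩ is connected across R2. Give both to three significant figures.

Unloaded: 12.3 V; loaded: 11.3 V

Open-circuit: V = 29.2 × 642/(876 + 642) = 12.3 V.
With the load, R2 becomes R2‖R_L = 550.0 Ω, so V = 29.2 × 550.0/1426 = 11.3 V.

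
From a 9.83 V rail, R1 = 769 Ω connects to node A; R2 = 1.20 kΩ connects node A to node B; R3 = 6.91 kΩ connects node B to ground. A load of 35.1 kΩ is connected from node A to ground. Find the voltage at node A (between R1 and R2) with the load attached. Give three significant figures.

Below node A the series string R2+R3 = 8110 Ω sits in parallel with the 35100 Ω load: 6588 Ω.
V_A = 9.83 × 6588/(769 + 6588) = 8.80 V.

V ≈ 8.80 V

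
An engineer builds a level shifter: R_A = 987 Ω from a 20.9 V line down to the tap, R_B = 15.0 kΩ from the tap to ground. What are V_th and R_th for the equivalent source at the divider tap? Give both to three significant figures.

V_th = 19.6 V, R_th = 926 Ω

V_th is the open-circuit tap voltage: 20.9 × 15000/(987 + 15000) = 19.6 V.
With the supply zeroed, R_A and R_B appear in parallel from the tap: R_th = R_A‖R_B = (987 × 15000)/15990 = 926 Ω.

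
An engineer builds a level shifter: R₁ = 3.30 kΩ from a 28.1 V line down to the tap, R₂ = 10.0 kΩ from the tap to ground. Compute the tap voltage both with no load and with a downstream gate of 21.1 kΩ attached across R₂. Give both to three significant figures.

Unloaded: 21.1 V; loaded: 18.9 V

Open-circuit: V = 28.1 × 10.0/(3.30 + 10.0) = 21.1 V.
With the load, R₂ becomes R₂‖R_L = 6.785 kΩ, so V = 28.1 × 6.785/10.08 = 18.9 V.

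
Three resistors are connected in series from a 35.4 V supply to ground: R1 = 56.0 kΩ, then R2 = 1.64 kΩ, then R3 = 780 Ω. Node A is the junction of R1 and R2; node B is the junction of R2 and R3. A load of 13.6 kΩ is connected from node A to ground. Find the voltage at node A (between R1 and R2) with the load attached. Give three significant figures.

Below node A the series string R2+R3 = 2420 Ω sits in parallel with the 13600 Ω load: 2054 Ω.
V_A = 35.4 × 2054/(56000 + 2054) = 1.25 V.

V ≈ 1.25 V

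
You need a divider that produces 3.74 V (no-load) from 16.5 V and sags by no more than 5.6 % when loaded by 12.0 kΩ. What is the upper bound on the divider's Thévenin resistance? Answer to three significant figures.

R_th ≤ 712 Ω

Loading drop = R_th/(R_th + R_L) ≤ 0.0560, so R_th ≤ R_L · ε/(1−ε) = 12.0 kΩ × 0.0560/0.9440 = 712 Ω.
(Any R1, R2 with R2/(R1+R2) = 0.227 and R1‖R2 ≤ 712 Ω will meet the spec.)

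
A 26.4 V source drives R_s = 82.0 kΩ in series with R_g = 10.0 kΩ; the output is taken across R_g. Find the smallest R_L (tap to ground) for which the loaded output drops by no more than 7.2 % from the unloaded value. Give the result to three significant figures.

Output resistance R_th = R_s‖R_g = (82.0 × 10.0)/92.00 = 8.913 kΩ.
The fractional drop is R_th/(R_th + R_L); requiring this ≤ 0.0720 gives R_L ≥ R_th(1/0.0720 − 1) = 8.913 × 12.89 = 115 kΩ.

R_L(min) ≈ 115 kΩ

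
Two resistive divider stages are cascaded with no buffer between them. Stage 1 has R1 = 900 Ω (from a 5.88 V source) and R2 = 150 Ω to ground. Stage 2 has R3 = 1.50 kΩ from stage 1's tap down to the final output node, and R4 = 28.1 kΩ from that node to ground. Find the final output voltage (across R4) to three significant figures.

V_out ≈ 0.794 V

Stage 2 presents R3+R4 = 29600 Ω as a load on stage 1's tap.
Stage 1's lower leg becomes R2‖(R3+R4) = 149.2 Ω, so V_mid = 5.88 × 149.2/1049 = 0.8364 V.
Stage 2 is itself unloaded: V_out = V_mid × R4/(R3+R4) = 0.8364 × 28100/29600 = 0.794 V.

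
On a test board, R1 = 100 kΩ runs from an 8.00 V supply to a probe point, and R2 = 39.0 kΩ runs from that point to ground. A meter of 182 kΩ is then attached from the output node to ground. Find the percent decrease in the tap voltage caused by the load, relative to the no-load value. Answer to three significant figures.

The divider's output (Thévenin) resistance is R1‖R2 = 28.06 kΩ.
Fractional drop under load = R_th/(R_th + R_L) = 28.06 / (28.06 + 182) = 0.1336.
So the output falls by 13.4 %.

13.4 %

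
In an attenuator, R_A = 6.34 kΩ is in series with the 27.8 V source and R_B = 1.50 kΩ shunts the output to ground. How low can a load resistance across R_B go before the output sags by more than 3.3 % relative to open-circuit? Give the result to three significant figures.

Output resistance R_th = R_A‖R_B = (6.34 × 1.50)/7.840 = 1.213 kΩ.
The fractional drop is R_th/(R_th + R_L); requiring this ≤ 0.0330 gives R_L ≥ R_th(1/0.0330 − 1) = 1.213 × 29.30 = 35.5 kΩ.

R_L(min) ≈ 35.5 kΩ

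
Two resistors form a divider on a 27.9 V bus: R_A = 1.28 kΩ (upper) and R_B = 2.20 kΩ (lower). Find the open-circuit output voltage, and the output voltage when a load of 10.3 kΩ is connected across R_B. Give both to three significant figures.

Unloaded: 17.6 V; loaded: 16.4 V

Open-circuit: V = 27.9 × 2.20/(1.28 + 2.20) = 17.6 V.
With the load, R_B becomes R_B‖R_L = 1.813 kΩ, so V = 27.9 × 1.813/3.093 = 16.4 V.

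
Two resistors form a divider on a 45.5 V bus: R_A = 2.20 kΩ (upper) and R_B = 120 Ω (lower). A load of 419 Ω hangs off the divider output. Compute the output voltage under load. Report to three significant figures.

V_out ≈ 1.85 V

The load sits in parallel with R_B: R_B‖R_L = (120 × 419) / (120 + 419) = 93.28 Ω.
V_out = 45.5 × 93.28 / (2200 + 93.28) = 45.5 × 93.28/2293 = 1.85 V.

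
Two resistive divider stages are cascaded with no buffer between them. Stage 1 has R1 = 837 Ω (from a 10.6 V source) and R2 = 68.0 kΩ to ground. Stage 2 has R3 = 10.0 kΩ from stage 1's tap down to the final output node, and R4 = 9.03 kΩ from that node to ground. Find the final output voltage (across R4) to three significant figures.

V_out ≈ 4.76 V

Stage 2 presents R3+R4 = 19030 Ω as a load on stage 1's tap.
Stage 1's lower leg becomes R2‖(R3+R4) = 14870 Ω, so V_mid = 10.6 × 14870/15710 = 10.04 V.
Stage 2 is itself unloaded: V_out = V_mid × R4/(R3+R4) = 10.04 × 9030/19030 = 4.76 V.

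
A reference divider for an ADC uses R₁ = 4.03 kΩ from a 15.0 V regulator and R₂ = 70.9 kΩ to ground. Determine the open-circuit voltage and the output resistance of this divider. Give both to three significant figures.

V_th = 14.2 V, R_th = 3.81 kΩ

V_th is the open-circuit tap voltage: 15.0 × 70.9/(4.03 + 70.9) = 14.2 V.
With the supply zeroed, R₁ and R₂ appear in parallel from the tap: R_th = R₁‖R₂ = (4.03 × 70.9)/74.93 = 3.81 kΩ.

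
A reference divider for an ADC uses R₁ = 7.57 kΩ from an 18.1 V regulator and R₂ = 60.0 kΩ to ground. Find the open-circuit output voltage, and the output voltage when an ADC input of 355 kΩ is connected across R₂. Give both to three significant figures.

Open-circuit: V = 18.1 × 60.0/(7.57 + 60.0) = 16.1 V.
With the load, R₂ becomes R₂‖R_L = 51.33 kΩ, so V = 18.1 × 51.33/58.90 = 15.8 V.

Unloaded: 16.1 V; loaded: 15.8 V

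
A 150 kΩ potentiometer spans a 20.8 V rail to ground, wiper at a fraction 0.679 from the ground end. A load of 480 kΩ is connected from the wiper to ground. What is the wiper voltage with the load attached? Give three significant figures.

V ≈ 13.2 V

The wiper splits the pot into (1−α)R = 48.15 kΩ above and αR = 101.8 kΩ below.
Lower section ‖ load = 84.02 kΩ.
V_wiper = 20.8 × 84.02/(48.15 + 84.02) = 13.2 V.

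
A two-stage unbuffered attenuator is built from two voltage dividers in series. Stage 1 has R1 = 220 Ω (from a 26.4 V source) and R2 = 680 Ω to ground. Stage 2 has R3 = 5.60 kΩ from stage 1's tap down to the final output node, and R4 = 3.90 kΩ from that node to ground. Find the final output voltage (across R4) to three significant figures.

V_out ≈ 8.05 V

Stage 2 presents R3+R4 = 9500 Ω as a load on stage 1's tap.
Stage 1's lower leg becomes R2‖(R3+R4) = 634.6 Ω, so V_mid = 26.4 × 634.6/854.6 = 19.60 V.
Stage 2 is itself unloaded: V_out = V_mid × R4/(R3+R4) = 19.60 × 3900/9500 = 8.05 V.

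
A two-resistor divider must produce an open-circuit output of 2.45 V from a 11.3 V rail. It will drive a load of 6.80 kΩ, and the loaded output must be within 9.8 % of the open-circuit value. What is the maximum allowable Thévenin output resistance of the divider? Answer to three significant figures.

Loading drop = R_th/(R_th + R_L) ≤ 0.0980, so R_th ≤ R_L · ε/(1−ε) = 6.80 kΩ × 0.0980/0.9020 = 739 Ω.
(Any R1, R2 with R2/(R1+R2) = 0.217 and R1‖R2 ≤ 739 Ω will meet the spec.)

R_th ≤ 739 Ω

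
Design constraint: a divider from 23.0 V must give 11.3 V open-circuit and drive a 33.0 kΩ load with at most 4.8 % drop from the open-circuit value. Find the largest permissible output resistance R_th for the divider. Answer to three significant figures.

R_th ≤ 1.66 kΩ

Loading drop = R_th/(R_th + R_L) ≤ 0.0480, so R_th ≤ R_L · ε/(1−ε) = 33.0 kΩ × 0.0480/0.9520 = 1.66 kΩ.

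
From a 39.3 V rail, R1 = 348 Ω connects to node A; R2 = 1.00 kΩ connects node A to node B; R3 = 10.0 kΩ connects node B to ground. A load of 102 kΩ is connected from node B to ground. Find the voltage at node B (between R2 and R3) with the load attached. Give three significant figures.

V ≈ 34.2 V

At node B, R3 is in parallel with the load: R3‖R_L = 9107 Ω.
Below node A the resistance is R2 + (R3‖R_L) = 10110 Ω, so V_A = 39.3 × 10110/10460 = 37.99 V.
Then V_B = V_A × (R3‖R_L)/(R2 + R3‖R_L) = 37.99 × 9107/10110 = 34.2 V.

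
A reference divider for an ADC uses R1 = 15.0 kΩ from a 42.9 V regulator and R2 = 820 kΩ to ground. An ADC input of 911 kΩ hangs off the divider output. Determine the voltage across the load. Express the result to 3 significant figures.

V_out ≈ 41.5 V

The load sits in parallel with R2: R2‖R_L = (820 × 911) / (820 + 911) = 431.6 kΩ.
V_out = 42.9 × 431.6 / (15.0 + 431.6) = 42.9 × 431.6/446.6 = 41.5 V.
(Unloaded it would have been 42.1 V.)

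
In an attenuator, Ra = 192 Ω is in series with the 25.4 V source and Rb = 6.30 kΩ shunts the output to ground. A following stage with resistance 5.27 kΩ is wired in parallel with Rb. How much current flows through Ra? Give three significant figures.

Rb‖R_L = 2870 Ω, so the source sees Ra + Rb‖R_L = 3062 Ω.
I = 25.4 V / 3062 Ω = 8.30 mA.

I ≈ 8.30 mA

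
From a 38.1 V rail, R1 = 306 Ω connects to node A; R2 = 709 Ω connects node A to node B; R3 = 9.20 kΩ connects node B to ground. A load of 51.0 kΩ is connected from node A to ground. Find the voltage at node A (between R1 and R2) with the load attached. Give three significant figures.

V ≈ 36.7 V

Below node A the series string R2+R3 = 9909 Ω sits in parallel with the 51000 Ω load: 8297 Ω.
V_A = 38.1 × 8297/(306 + 8297) = 36.7 V.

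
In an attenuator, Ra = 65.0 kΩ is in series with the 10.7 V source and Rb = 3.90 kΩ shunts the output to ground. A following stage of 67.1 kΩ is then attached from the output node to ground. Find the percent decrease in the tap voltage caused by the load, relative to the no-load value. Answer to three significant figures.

The divider's output (Thévenin) resistance is Ra‖Rb = 3.679 kΩ.
Fractional drop under load = R_th/(R_th + R_L) = 3.679 / (3.679 + 67.1) = 0.05198.
So the output falls by 5.20 %.

5.20 %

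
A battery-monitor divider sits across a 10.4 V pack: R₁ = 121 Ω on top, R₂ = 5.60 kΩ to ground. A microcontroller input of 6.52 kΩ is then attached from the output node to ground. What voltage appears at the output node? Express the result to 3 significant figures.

The load sits in parallel with R₂: R₂‖R_L = (5600 × 6520) / (5600 + 6520) = 3013 Ω.
V_out = 10.4 × 3013 / (121 + 3013) = 10.4 × 3013/3134 = 10.0 V.
(Unloaded it would have been 10.2 V.)

V_out ≈ 10.0 V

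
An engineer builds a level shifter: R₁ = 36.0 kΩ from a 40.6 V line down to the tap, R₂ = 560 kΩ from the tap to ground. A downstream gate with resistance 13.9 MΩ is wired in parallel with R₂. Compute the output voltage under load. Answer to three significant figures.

The load sits in parallel with R₂: R₂‖R_L = (560 × 13900) / (560 + 13900) = 538.3 kΩ.
V_out = 40.6 × 538.3 / (36.0 + 538.3) = 40.6 × 538.3/574.3 = 38.1 V.
(Unloaded it would have been 38.1 V.)

V_out ≈ 38.1 V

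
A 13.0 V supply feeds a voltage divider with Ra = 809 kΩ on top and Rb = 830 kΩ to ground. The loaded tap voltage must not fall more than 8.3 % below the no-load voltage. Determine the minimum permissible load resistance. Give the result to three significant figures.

R_L(min) ≈ 4.53 MΩ

Output resistance R_th = Ra‖Rb = (809 × 830)/1639 = 409.7 kΩ.
The fractional drop is R_th/(R_th + R_L); requiring this ≤ 0.0830 gives R_L ≥ R_th(1/0.0830 − 1) = 409.7 × 11.05 = 4.53 MΩ.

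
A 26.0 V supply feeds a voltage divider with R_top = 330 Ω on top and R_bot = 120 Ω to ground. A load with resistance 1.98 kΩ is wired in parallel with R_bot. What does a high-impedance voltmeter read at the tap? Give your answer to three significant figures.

The load sits in parallel with R_bot: R_bot‖R_L = (120 × 1980) / (120 + 1980) = 113.1 Ω.
V_out = 26.0 × 113.1 / (330 + 113.1) = 26.0 × 113.1/443.1 = 6.64 V.
(Unloaded it would have been 6.93 V.)

V_out ≈ 6.64 V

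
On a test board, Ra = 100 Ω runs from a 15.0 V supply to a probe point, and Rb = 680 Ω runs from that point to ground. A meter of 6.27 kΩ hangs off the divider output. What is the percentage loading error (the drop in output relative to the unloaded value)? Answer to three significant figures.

1.37 %

The divider's output (Thévenin) resistance is Ra‖Rb = 87.18 Ω.
Fractional drop under load = R_th/(R_th + R_L) = 87.18 / (87.18 + 6270) = 0.01371.
So the output falls by 1.37 %.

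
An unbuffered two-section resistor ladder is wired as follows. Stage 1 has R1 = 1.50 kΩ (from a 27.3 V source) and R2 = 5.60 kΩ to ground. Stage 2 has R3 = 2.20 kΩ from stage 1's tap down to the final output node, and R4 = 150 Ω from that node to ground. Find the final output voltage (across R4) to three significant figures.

V_out ≈ 0.914 V

Stage 2 presents R3+R4 = 2350 Ω as a load on stage 1's tap.
Stage 1's lower leg becomes R2‖(R3+R4) = 1655 Ω, so V_mid = 27.3 × 1655/3155 = 14.32 V.
Stage 2 is itself unloaded: V_out = V_mid × R4/(R3+R4) = 14.32 × 150/2350 = 0.914 V.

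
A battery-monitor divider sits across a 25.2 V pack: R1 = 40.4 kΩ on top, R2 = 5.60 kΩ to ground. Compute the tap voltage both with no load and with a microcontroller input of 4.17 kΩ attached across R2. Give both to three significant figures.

Open-circuit: V = 25.2 × 5.60/(40.4 + 5.60) = 3.07 V.
With the load, R2 becomes R2‖R_L = 2.390 kΩ, so V = 25.2 × 2.390/42.79 = 1.41 V.

Unloaded: 3.07 V; loaded: 1.41 V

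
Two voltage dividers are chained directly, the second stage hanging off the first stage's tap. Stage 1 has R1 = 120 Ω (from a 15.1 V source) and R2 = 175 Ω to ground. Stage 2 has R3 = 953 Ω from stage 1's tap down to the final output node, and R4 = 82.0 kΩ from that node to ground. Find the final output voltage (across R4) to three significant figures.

V_out ≈ 8.85 V

Stage 2 presents R3+R4 = 82950 Ω as a load on stage 1's tap.
Stage 1's lower leg becomes R2‖(R3+R4) = 174.6 Ω, so V_mid = 15.1 × 174.6/294.6 = 8.950 V.
Stage 2 is itself unloaded: V_out = V_mid × R4/(R3+R4) = 8.950 × 82000/82950 = 8.85 V.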